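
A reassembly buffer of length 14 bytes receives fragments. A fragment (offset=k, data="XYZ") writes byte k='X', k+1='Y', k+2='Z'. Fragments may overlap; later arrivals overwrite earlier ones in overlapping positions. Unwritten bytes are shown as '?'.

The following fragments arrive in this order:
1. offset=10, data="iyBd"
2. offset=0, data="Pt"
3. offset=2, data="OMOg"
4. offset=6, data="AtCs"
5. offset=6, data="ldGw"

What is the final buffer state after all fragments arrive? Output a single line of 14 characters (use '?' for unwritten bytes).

Fragment 1: offset=10 data="iyBd" -> buffer=??????????iyBd
Fragment 2: offset=0 data="Pt" -> buffer=Pt????????iyBd
Fragment 3: offset=2 data="OMOg" -> buffer=PtOMOg????iyBd
Fragment 4: offset=6 data="AtCs" -> buffer=PtOMOgAtCsiyBd
Fragment 5: offset=6 data="ldGw" -> buffer=PtOMOgldGwiyBd

Answer: PtOMOgldGwiyBd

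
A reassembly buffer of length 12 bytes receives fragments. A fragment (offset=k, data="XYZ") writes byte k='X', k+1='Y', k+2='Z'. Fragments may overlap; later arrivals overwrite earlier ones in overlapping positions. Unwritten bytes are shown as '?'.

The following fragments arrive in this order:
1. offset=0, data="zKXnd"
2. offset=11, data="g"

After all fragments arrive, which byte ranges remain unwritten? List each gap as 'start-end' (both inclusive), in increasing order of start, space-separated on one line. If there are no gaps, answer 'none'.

Answer: 5-10

Derivation:
Fragment 1: offset=0 len=5
Fragment 2: offset=11 len=1
Gaps: 5-10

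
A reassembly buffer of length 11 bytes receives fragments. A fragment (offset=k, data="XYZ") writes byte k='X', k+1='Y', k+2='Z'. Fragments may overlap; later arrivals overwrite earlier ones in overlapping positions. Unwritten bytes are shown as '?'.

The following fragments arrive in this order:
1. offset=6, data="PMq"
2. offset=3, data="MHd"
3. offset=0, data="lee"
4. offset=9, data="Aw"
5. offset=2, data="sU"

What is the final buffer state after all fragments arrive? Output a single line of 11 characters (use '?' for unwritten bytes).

Answer: lesUHdPMqAw

Derivation:
Fragment 1: offset=6 data="PMq" -> buffer=??????PMq??
Fragment 2: offset=3 data="MHd" -> buffer=???MHdPMq??
Fragment 3: offset=0 data="lee" -> buffer=leeMHdPMq??
Fragment 4: offset=9 data="Aw" -> buffer=leeMHdPMqAw
Fragment 5: offset=2 data="sU" -> buffer=lesUHdPMqAw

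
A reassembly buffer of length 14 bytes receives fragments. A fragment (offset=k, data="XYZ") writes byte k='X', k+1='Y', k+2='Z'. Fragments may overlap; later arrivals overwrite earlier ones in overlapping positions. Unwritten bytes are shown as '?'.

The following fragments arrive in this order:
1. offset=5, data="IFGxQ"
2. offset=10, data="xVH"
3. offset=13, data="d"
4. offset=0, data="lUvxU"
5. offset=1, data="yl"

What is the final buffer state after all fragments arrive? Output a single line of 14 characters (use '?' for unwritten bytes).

Answer: lylxUIFGxQxVHd

Derivation:
Fragment 1: offset=5 data="IFGxQ" -> buffer=?????IFGxQ????
Fragment 2: offset=10 data="xVH" -> buffer=?????IFGxQxVH?
Fragment 3: offset=13 data="d" -> buffer=?????IFGxQxVHd
Fragment 4: offset=0 data="lUvxU" -> buffer=lUvxUIFGxQxVHd
Fragment 5: offset=1 data="yl" -> buffer=lylxUIFGxQxVHd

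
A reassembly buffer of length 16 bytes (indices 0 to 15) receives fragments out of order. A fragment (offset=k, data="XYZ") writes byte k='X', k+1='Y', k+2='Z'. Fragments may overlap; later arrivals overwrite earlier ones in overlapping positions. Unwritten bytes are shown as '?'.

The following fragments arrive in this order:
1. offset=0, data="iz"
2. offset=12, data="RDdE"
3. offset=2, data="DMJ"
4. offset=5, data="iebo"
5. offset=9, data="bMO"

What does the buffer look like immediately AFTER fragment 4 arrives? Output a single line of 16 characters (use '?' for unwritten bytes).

Fragment 1: offset=0 data="iz" -> buffer=iz??????????????
Fragment 2: offset=12 data="RDdE" -> buffer=iz??????????RDdE
Fragment 3: offset=2 data="DMJ" -> buffer=izDMJ???????RDdE
Fragment 4: offset=5 data="iebo" -> buffer=izDMJiebo???RDdE

Answer: izDMJiebo???RDdE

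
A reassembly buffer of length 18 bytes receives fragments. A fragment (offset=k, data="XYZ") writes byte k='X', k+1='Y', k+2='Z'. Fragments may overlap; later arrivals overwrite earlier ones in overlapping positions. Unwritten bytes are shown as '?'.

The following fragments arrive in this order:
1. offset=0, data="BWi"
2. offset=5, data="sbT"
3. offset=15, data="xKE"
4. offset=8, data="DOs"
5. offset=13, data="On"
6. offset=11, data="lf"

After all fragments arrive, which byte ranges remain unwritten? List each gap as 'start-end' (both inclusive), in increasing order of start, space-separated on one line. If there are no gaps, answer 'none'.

Fragment 1: offset=0 len=3
Fragment 2: offset=5 len=3
Fragment 3: offset=15 len=3
Fragment 4: offset=8 len=3
Fragment 5: offset=13 len=2
Fragment 6: offset=11 len=2
Gaps: 3-4

Answer: 3-4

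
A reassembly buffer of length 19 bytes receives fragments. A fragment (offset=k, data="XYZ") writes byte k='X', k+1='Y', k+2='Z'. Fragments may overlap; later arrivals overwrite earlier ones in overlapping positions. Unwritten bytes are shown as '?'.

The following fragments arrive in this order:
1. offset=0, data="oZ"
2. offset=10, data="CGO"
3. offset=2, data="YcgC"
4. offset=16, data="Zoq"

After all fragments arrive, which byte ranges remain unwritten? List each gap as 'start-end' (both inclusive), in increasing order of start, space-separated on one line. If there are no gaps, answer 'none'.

Fragment 1: offset=0 len=2
Fragment 2: offset=10 len=3
Fragment 3: offset=2 len=4
Fragment 4: offset=16 len=3
Gaps: 6-9 13-15

Answer: 6-9 13-15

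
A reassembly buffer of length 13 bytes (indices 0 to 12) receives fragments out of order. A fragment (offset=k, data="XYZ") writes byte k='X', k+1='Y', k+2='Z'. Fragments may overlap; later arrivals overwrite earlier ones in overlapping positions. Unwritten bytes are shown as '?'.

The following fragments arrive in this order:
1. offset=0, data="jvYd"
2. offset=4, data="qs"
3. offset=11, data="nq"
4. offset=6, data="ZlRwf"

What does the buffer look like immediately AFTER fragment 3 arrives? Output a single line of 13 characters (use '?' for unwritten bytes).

Answer: jvYdqs?????nq

Derivation:
Fragment 1: offset=0 data="jvYd" -> buffer=jvYd?????????
Fragment 2: offset=4 data="qs" -> buffer=jvYdqs???????
Fragment 3: offset=11 data="nq" -> buffer=jvYdqs?????nq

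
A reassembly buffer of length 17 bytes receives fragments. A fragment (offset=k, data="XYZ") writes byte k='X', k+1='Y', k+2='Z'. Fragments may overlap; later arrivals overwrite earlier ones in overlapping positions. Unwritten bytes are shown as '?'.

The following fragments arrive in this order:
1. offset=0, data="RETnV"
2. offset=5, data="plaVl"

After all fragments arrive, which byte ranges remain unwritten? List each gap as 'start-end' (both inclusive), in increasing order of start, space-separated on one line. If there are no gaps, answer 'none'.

Answer: 10-16

Derivation:
Fragment 1: offset=0 len=5
Fragment 2: offset=5 len=5
Gaps: 10-16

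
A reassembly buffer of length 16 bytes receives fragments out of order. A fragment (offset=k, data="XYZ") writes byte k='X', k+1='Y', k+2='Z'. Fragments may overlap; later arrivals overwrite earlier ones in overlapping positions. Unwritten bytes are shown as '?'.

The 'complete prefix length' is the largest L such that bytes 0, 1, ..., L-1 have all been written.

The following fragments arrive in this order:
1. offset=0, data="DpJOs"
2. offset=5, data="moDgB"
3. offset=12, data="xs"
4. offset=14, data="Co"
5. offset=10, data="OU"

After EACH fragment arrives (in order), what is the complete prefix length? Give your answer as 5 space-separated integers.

Fragment 1: offset=0 data="DpJOs" -> buffer=DpJOs??????????? -> prefix_len=5
Fragment 2: offset=5 data="moDgB" -> buffer=DpJOsmoDgB?????? -> prefix_len=10
Fragment 3: offset=12 data="xs" -> buffer=DpJOsmoDgB??xs?? -> prefix_len=10
Fragment 4: offset=14 data="Co" -> buffer=DpJOsmoDgB??xsCo -> prefix_len=10
Fragment 5: offset=10 data="OU" -> buffer=DpJOsmoDgBOUxsCo -> prefix_len=16

Answer: 5 10 10 10 16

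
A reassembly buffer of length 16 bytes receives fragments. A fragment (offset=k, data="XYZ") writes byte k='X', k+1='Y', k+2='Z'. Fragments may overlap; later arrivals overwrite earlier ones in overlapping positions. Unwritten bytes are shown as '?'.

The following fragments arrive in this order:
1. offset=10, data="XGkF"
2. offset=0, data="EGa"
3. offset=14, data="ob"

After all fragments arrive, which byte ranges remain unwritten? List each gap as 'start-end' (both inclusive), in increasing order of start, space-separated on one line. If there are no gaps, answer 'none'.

Answer: 3-9

Derivation:
Fragment 1: offset=10 len=4
Fragment 2: offset=0 len=3
Fragment 3: offset=14 len=2
Gaps: 3-9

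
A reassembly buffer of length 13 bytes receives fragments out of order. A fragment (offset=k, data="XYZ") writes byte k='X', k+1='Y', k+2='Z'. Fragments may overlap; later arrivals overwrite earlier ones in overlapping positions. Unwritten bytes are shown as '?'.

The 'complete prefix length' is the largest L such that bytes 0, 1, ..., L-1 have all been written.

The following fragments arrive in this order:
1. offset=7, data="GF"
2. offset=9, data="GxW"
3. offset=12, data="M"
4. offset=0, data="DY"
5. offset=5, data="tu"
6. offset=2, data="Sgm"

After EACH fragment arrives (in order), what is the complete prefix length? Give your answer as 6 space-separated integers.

Answer: 0 0 0 2 2 13

Derivation:
Fragment 1: offset=7 data="GF" -> buffer=???????GF???? -> prefix_len=0
Fragment 2: offset=9 data="GxW" -> buffer=???????GFGxW? -> prefix_len=0
Fragment 3: offset=12 data="M" -> buffer=???????GFGxWM -> prefix_len=0
Fragment 4: offset=0 data="DY" -> buffer=DY?????GFGxWM -> prefix_len=2
Fragment 5: offset=5 data="tu" -> buffer=DY???tuGFGxWM -> prefix_len=2
Fragment 6: offset=2 data="Sgm" -> buffer=DYSgmtuGFGxWM -> prefix_len=13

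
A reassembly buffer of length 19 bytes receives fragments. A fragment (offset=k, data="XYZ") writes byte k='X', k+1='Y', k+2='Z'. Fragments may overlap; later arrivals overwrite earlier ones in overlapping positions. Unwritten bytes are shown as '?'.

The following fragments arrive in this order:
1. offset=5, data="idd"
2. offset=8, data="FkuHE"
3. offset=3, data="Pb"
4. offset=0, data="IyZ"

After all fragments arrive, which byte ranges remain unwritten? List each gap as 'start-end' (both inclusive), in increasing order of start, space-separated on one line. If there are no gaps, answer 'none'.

Answer: 13-18

Derivation:
Fragment 1: offset=5 len=3
Fragment 2: offset=8 len=5
Fragment 3: offset=3 len=2
Fragment 4: offset=0 len=3
Gaps: 13-18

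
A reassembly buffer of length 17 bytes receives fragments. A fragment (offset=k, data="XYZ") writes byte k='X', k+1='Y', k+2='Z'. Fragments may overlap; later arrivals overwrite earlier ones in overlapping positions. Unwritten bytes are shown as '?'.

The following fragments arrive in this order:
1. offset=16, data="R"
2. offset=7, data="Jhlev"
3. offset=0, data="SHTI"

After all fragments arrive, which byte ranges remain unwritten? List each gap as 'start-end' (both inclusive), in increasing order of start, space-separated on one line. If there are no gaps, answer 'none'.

Answer: 4-6 12-15

Derivation:
Fragment 1: offset=16 len=1
Fragment 2: offset=7 len=5
Fragment 3: offset=0 len=4
Gaps: 4-6 12-15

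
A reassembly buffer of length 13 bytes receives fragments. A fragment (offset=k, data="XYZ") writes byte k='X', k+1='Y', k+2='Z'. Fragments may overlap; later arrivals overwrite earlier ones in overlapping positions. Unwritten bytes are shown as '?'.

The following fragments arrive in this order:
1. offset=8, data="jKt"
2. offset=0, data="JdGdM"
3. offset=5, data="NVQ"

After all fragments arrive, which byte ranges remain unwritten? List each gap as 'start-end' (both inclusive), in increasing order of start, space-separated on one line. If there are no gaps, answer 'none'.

Fragment 1: offset=8 len=3
Fragment 2: offset=0 len=5
Fragment 3: offset=5 len=3
Gaps: 11-12

Answer: 11-12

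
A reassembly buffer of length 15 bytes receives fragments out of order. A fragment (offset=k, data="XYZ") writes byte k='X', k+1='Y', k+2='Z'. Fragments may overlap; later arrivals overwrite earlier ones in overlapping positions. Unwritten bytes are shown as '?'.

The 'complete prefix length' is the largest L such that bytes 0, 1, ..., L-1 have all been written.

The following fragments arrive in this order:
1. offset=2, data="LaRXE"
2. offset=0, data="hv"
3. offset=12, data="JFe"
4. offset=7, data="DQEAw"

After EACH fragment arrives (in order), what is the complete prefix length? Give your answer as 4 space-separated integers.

Answer: 0 7 7 15

Derivation:
Fragment 1: offset=2 data="LaRXE" -> buffer=??LaRXE???????? -> prefix_len=0
Fragment 2: offset=0 data="hv" -> buffer=hvLaRXE???????? -> prefix_len=7
Fragment 3: offset=12 data="JFe" -> buffer=hvLaRXE?????JFe -> prefix_len=7
Fragment 4: offset=7 data="DQEAw" -> buffer=hvLaRXEDQEAwJFe -> prefix_len=15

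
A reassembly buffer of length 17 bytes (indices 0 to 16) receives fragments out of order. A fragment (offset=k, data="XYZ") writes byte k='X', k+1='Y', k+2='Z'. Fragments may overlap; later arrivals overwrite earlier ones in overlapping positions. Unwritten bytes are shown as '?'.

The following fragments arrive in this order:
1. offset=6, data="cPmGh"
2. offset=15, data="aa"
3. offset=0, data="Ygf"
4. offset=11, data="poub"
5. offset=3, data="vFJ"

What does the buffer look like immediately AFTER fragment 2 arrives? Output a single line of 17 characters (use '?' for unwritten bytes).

Answer: ??????cPmGh????aa

Derivation:
Fragment 1: offset=6 data="cPmGh" -> buffer=??????cPmGh??????
Fragment 2: offset=15 data="aa" -> buffer=??????cPmGh????aa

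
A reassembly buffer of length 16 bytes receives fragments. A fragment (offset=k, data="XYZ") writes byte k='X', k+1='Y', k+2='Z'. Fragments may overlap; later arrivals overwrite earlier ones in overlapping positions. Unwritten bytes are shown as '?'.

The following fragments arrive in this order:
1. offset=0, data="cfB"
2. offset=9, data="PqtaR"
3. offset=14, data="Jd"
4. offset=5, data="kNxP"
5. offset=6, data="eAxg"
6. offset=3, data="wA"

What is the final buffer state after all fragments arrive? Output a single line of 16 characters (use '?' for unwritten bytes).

Fragment 1: offset=0 data="cfB" -> buffer=cfB?????????????
Fragment 2: offset=9 data="PqtaR" -> buffer=cfB??????PqtaR??
Fragment 3: offset=14 data="Jd" -> buffer=cfB??????PqtaRJd
Fragment 4: offset=5 data="kNxP" -> buffer=cfB??kNxPPqtaRJd
Fragment 5: offset=6 data="eAxg" -> buffer=cfB??keAxgqtaRJd
Fragment 6: offset=3 data="wA" -> buffer=cfBwAkeAxgqtaRJd

Answer: cfBwAkeAxgqtaRJd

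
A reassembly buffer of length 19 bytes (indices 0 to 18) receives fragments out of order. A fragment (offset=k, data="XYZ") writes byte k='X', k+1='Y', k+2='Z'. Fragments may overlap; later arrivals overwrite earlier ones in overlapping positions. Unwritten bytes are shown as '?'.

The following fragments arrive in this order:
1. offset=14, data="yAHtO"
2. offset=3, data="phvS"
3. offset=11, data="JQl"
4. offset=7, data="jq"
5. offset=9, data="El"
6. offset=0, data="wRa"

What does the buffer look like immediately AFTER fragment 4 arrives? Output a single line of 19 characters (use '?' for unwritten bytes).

Fragment 1: offset=14 data="yAHtO" -> buffer=??????????????yAHtO
Fragment 2: offset=3 data="phvS" -> buffer=???phvS???????yAHtO
Fragment 3: offset=11 data="JQl" -> buffer=???phvS????JQlyAHtO
Fragment 4: offset=7 data="jq" -> buffer=???phvSjq??JQlyAHtO

Answer: ???phvSjq??JQlyAHtO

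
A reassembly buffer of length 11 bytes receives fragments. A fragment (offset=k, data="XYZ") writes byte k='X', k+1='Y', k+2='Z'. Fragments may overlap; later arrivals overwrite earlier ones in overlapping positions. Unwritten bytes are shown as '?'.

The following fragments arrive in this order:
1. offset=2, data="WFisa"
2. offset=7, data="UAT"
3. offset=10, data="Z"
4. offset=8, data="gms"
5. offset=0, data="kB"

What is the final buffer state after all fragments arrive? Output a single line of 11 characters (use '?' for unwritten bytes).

Fragment 1: offset=2 data="WFisa" -> buffer=??WFisa????
Fragment 2: offset=7 data="UAT" -> buffer=??WFisaUAT?
Fragment 3: offset=10 data="Z" -> buffer=??WFisaUATZ
Fragment 4: offset=8 data="gms" -> buffer=??WFisaUgms
Fragment 5: offset=0 data="kB" -> buffer=kBWFisaUgms

Answer: kBWFisaUgms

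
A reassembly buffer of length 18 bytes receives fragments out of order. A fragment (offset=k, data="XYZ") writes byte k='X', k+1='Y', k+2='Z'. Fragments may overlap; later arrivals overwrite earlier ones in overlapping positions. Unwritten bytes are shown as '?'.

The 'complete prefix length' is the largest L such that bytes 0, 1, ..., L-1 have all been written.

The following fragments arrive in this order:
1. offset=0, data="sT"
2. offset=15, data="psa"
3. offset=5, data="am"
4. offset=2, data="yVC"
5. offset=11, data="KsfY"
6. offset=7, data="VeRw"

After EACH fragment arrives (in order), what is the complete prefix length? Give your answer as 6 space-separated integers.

Answer: 2 2 2 7 7 18

Derivation:
Fragment 1: offset=0 data="sT" -> buffer=sT???????????????? -> prefix_len=2
Fragment 2: offset=15 data="psa" -> buffer=sT?????????????psa -> prefix_len=2
Fragment 3: offset=5 data="am" -> buffer=sT???am????????psa -> prefix_len=2
Fragment 4: offset=2 data="yVC" -> buffer=sTyVCam????????psa -> prefix_len=7
Fragment 5: offset=11 data="KsfY" -> buffer=sTyVCam????KsfYpsa -> prefix_len=7
Fragment 6: offset=7 data="VeRw" -> buffer=sTyVCamVeRwKsfYpsa -> prefix_len=18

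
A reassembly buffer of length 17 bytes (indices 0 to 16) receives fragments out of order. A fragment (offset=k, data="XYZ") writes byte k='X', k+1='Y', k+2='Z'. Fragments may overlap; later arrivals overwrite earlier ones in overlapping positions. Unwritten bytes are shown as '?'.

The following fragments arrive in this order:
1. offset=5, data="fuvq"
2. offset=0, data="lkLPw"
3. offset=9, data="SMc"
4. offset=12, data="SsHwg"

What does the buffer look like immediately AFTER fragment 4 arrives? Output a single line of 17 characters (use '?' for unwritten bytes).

Answer: lkLPwfuvqSMcSsHwg

Derivation:
Fragment 1: offset=5 data="fuvq" -> buffer=?????fuvq????????
Fragment 2: offset=0 data="lkLPw" -> buffer=lkLPwfuvq????????
Fragment 3: offset=9 data="SMc" -> buffer=lkLPwfuvqSMc?????
Fragment 4: offset=12 data="SsHwg" -> buffer=lkLPwfuvqSMcSsHwg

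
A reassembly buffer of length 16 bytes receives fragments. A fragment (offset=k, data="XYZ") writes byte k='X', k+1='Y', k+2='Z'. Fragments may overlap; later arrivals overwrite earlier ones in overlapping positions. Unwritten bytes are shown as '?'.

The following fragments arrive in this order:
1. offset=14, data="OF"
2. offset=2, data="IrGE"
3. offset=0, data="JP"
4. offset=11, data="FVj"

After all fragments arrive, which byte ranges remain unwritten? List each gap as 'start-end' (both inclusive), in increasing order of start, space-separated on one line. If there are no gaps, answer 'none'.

Answer: 6-10

Derivation:
Fragment 1: offset=14 len=2
Fragment 2: offset=2 len=4
Fragment 3: offset=0 len=2
Fragment 4: offset=11 len=3
Gaps: 6-10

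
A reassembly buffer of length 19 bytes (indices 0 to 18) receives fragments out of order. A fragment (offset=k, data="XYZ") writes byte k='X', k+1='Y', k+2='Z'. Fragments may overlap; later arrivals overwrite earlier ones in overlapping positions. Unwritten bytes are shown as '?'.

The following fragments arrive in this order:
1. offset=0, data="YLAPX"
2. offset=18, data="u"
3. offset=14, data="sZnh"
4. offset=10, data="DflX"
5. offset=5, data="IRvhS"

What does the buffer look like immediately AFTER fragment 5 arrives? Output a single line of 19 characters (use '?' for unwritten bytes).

Fragment 1: offset=0 data="YLAPX" -> buffer=YLAPX??????????????
Fragment 2: offset=18 data="u" -> buffer=YLAPX?????????????u
Fragment 3: offset=14 data="sZnh" -> buffer=YLAPX?????????sZnhu
Fragment 4: offset=10 data="DflX" -> buffer=YLAPX?????DflXsZnhu
Fragment 5: offset=5 data="IRvhS" -> buffer=YLAPXIRvhSDflXsZnhu

Answer: YLAPXIRvhSDflXsZnhu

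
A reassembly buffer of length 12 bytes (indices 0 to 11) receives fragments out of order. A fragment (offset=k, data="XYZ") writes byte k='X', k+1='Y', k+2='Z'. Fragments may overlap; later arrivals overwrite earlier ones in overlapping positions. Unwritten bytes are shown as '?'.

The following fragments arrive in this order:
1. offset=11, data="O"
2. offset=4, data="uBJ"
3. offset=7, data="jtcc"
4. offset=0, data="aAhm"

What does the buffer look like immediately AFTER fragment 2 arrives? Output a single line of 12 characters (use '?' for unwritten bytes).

Answer: ????uBJ????O

Derivation:
Fragment 1: offset=11 data="O" -> buffer=???????????O
Fragment 2: offset=4 data="uBJ" -> buffer=????uBJ????O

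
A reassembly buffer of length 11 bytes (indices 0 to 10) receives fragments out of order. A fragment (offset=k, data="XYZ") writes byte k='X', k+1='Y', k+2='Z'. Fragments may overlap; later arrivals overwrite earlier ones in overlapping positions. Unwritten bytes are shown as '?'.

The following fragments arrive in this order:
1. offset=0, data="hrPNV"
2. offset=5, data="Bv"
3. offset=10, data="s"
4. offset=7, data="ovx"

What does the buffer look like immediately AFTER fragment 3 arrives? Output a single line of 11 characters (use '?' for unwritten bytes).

Fragment 1: offset=0 data="hrPNV" -> buffer=hrPNV??????
Fragment 2: offset=5 data="Bv" -> buffer=hrPNVBv????
Fragment 3: offset=10 data="s" -> buffer=hrPNVBv???s

Answer: hrPNVBv???s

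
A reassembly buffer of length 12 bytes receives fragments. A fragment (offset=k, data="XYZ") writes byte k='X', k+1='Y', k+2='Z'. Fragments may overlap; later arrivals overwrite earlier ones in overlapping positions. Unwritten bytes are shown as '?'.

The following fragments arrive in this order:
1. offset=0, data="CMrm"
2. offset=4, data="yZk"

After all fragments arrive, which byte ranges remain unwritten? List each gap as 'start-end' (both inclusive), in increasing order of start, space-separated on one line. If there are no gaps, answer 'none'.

Fragment 1: offset=0 len=4
Fragment 2: offset=4 len=3
Gaps: 7-11

Answer: 7-11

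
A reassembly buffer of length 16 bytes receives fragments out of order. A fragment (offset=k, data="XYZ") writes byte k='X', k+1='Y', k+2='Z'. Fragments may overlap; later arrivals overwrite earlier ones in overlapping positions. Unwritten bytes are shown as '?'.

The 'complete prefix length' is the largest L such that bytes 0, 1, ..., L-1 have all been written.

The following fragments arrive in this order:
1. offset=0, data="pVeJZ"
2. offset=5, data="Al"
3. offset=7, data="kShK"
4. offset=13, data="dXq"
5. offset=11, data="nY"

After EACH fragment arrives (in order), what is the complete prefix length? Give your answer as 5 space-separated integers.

Fragment 1: offset=0 data="pVeJZ" -> buffer=pVeJZ??????????? -> prefix_len=5
Fragment 2: offset=5 data="Al" -> buffer=pVeJZAl????????? -> prefix_len=7
Fragment 3: offset=7 data="kShK" -> buffer=pVeJZAlkShK????? -> prefix_len=11
Fragment 4: offset=13 data="dXq" -> buffer=pVeJZAlkShK??dXq -> prefix_len=11
Fragment 5: offset=11 data="nY" -> buffer=pVeJZAlkShKnYdXq -> prefix_len=16

Answer: 5 7 11 11 16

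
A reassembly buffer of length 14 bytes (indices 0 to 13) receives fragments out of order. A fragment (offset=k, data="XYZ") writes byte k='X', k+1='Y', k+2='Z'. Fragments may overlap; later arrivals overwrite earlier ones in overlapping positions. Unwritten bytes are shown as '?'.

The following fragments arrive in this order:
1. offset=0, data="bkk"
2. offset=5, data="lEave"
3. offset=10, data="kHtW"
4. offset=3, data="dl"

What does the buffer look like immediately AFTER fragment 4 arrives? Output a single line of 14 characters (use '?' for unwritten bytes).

Fragment 1: offset=0 data="bkk" -> buffer=bkk???????????
Fragment 2: offset=5 data="lEave" -> buffer=bkk??lEave????
Fragment 3: offset=10 data="kHtW" -> buffer=bkk??lEavekHtW
Fragment 4: offset=3 data="dl" -> buffer=bkkdllEavekHtW

Answer: bkkdllEavekHtW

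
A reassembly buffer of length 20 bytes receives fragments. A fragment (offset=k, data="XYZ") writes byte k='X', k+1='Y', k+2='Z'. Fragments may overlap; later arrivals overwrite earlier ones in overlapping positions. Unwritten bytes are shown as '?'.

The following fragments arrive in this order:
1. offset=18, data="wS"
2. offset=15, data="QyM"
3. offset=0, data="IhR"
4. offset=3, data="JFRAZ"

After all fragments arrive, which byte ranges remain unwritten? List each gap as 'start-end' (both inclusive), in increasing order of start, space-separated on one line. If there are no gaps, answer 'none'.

Fragment 1: offset=18 len=2
Fragment 2: offset=15 len=3
Fragment 3: offset=0 len=3
Fragment 4: offset=3 len=5
Gaps: 8-14

Answer: 8-14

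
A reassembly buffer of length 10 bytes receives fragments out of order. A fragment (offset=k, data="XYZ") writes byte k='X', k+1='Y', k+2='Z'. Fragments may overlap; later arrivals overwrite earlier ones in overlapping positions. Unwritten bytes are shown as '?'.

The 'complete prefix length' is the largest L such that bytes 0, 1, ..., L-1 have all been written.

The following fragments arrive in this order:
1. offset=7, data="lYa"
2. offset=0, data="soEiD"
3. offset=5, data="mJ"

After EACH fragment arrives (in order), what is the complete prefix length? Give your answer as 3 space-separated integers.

Answer: 0 5 10

Derivation:
Fragment 1: offset=7 data="lYa" -> buffer=???????lYa -> prefix_len=0
Fragment 2: offset=0 data="soEiD" -> buffer=soEiD??lYa -> prefix_len=5
Fragment 3: offset=5 data="mJ" -> buffer=soEiDmJlYa -> prefix_len=10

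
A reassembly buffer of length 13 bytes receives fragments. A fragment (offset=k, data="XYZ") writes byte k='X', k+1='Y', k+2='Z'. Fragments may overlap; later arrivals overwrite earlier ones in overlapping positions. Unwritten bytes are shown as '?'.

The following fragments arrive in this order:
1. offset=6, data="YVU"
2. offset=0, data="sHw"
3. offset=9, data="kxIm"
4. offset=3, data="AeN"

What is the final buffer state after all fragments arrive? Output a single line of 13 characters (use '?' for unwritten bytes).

Fragment 1: offset=6 data="YVU" -> buffer=??????YVU????
Fragment 2: offset=0 data="sHw" -> buffer=sHw???YVU????
Fragment 3: offset=9 data="kxIm" -> buffer=sHw???YVUkxIm
Fragment 4: offset=3 data="AeN" -> buffer=sHwAeNYVUkxIm

Answer: sHwAeNYVUkxIm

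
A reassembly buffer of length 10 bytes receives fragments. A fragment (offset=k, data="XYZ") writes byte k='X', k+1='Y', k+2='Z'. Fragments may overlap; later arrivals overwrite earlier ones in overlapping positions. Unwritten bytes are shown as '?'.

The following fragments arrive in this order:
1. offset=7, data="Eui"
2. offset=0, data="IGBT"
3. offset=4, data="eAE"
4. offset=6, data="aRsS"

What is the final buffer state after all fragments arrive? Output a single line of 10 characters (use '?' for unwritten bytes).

Answer: IGBTeAaRsS

Derivation:
Fragment 1: offset=7 data="Eui" -> buffer=???????Eui
Fragment 2: offset=0 data="IGBT" -> buffer=IGBT???Eui
Fragment 3: offset=4 data="eAE" -> buffer=IGBTeAEEui
Fragment 4: offset=6 data="aRsS" -> buffer=IGBTeAaRsS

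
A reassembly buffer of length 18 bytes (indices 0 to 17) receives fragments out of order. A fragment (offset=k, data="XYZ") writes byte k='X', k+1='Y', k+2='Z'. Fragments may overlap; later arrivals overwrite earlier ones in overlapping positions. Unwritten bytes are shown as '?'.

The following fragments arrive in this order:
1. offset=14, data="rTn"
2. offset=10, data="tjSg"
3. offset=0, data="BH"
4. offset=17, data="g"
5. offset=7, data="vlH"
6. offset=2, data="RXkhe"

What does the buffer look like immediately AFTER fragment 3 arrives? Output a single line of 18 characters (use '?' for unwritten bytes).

Answer: BH????????tjSgrTn?

Derivation:
Fragment 1: offset=14 data="rTn" -> buffer=??????????????rTn?
Fragment 2: offset=10 data="tjSg" -> buffer=??????????tjSgrTn?
Fragment 3: offset=0 data="BH" -> buffer=BH????????tjSgrTn?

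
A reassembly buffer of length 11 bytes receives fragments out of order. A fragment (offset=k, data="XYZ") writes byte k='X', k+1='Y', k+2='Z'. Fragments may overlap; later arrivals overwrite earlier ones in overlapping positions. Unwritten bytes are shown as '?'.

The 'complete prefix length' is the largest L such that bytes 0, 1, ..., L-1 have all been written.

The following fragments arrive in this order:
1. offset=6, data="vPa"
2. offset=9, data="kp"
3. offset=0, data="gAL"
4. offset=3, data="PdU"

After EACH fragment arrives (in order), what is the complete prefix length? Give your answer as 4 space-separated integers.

Answer: 0 0 3 11

Derivation:
Fragment 1: offset=6 data="vPa" -> buffer=??????vPa?? -> prefix_len=0
Fragment 2: offset=9 data="kp" -> buffer=??????vPakp -> prefix_len=0
Fragment 3: offset=0 data="gAL" -> buffer=gAL???vPakp -> prefix_len=3
Fragment 4: offset=3 data="PdU" -> buffer=gALPdUvPakp -> prefix_len=11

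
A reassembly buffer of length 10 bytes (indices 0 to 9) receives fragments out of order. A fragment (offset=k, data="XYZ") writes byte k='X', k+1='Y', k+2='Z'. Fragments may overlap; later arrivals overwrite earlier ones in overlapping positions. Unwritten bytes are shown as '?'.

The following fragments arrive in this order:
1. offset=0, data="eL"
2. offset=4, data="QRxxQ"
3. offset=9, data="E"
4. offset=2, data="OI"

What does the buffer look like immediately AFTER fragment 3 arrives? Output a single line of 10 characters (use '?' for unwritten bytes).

Answer: eL??QRxxQE

Derivation:
Fragment 1: offset=0 data="eL" -> buffer=eL????????
Fragment 2: offset=4 data="QRxxQ" -> buffer=eL??QRxxQ?
Fragment 3: offset=9 data="E" -> buffer=eL??QRxxQE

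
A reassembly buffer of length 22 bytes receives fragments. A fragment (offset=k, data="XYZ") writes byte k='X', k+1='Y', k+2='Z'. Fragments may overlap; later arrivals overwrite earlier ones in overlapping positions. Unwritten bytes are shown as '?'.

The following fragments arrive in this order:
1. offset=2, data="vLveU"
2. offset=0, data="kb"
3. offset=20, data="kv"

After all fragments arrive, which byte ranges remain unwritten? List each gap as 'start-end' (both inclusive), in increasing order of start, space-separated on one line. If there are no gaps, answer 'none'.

Answer: 7-19

Derivation:
Fragment 1: offset=2 len=5
Fragment 2: offset=0 len=2
Fragment 3: offset=20 len=2
Gaps: 7-19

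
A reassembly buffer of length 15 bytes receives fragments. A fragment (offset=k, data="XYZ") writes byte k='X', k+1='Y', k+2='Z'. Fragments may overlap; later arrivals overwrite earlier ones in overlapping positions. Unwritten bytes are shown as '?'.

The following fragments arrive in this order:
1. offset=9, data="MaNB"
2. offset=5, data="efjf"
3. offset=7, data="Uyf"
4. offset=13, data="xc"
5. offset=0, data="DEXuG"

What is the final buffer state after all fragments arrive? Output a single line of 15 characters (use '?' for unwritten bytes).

Answer: DEXuGefUyfaNBxc

Derivation:
Fragment 1: offset=9 data="MaNB" -> buffer=?????????MaNB??
Fragment 2: offset=5 data="efjf" -> buffer=?????efjfMaNB??
Fragment 3: offset=7 data="Uyf" -> buffer=?????efUyfaNB??
Fragment 4: offset=13 data="xc" -> buffer=?????efUyfaNBxc
Fragment 5: offset=0 data="DEXuG" -> buffer=DEXuGefUyfaNBxc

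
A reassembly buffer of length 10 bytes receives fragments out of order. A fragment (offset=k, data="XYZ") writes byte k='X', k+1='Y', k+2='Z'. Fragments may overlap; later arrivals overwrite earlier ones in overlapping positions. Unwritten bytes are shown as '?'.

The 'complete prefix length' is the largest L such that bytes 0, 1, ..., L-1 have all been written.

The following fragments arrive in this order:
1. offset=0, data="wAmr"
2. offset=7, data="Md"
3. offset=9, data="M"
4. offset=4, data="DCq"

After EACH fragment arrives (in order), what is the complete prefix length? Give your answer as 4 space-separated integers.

Answer: 4 4 4 10

Derivation:
Fragment 1: offset=0 data="wAmr" -> buffer=wAmr?????? -> prefix_len=4
Fragment 2: offset=7 data="Md" -> buffer=wAmr???Md? -> prefix_len=4
Fragment 3: offset=9 data="M" -> buffer=wAmr???MdM -> prefix_len=4
Fragment 4: offset=4 data="DCq" -> buffer=wAmrDCqMdM -> prefix_len=10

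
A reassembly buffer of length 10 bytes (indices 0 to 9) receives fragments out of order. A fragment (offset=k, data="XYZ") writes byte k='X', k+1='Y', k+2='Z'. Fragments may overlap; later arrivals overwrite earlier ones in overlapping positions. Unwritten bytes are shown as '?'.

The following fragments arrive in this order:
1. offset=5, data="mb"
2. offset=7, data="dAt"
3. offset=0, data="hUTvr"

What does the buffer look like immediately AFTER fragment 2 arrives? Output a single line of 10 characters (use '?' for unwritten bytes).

Answer: ?????mbdAt

Derivation:
Fragment 1: offset=5 data="mb" -> buffer=?????mb???
Fragment 2: offset=7 data="dAt" -> buffer=?????mbdAt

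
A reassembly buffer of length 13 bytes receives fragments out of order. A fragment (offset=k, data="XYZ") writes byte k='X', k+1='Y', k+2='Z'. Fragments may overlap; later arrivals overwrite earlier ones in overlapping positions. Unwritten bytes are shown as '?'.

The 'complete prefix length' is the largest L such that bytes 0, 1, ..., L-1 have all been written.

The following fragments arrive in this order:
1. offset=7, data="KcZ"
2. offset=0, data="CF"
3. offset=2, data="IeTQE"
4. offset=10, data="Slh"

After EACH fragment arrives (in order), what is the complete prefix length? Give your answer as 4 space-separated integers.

Fragment 1: offset=7 data="KcZ" -> buffer=???????KcZ??? -> prefix_len=0
Fragment 2: offset=0 data="CF" -> buffer=CF?????KcZ??? -> prefix_len=2
Fragment 3: offset=2 data="IeTQE" -> buffer=CFIeTQEKcZ??? -> prefix_len=10
Fragment 4: offset=10 data="Slh" -> buffer=CFIeTQEKcZSlh -> prefix_len=13

Answer: 0 2 10 13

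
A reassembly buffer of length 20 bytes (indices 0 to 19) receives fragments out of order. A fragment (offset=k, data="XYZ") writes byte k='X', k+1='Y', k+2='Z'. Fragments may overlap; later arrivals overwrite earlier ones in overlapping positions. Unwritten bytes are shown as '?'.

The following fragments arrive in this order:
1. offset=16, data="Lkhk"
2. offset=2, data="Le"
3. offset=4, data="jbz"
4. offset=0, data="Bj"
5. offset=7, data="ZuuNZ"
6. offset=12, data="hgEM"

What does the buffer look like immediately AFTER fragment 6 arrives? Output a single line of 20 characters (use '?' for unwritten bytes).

Fragment 1: offset=16 data="Lkhk" -> buffer=????????????????Lkhk
Fragment 2: offset=2 data="Le" -> buffer=??Le????????????Lkhk
Fragment 3: offset=4 data="jbz" -> buffer=??Lejbz?????????Lkhk
Fragment 4: offset=0 data="Bj" -> buffer=BjLejbz?????????Lkhk
Fragment 5: offset=7 data="ZuuNZ" -> buffer=BjLejbzZuuNZ????Lkhk
Fragment 6: offset=12 data="hgEM" -> buffer=BjLejbzZuuNZhgEMLkhk

Answer: BjLejbzZuuNZhgEMLkhk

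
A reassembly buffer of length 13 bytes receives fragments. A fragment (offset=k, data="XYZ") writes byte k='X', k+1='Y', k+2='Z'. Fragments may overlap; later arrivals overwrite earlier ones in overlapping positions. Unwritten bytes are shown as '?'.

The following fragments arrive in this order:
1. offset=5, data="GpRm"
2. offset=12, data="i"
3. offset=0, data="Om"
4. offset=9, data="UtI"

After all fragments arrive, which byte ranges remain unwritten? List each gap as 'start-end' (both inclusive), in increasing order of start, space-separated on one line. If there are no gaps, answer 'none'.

Answer: 2-4

Derivation:
Fragment 1: offset=5 len=4
Fragment 2: offset=12 len=1
Fragment 3: offset=0 len=2
Fragment 4: offset=9 len=3
Gaps: 2-4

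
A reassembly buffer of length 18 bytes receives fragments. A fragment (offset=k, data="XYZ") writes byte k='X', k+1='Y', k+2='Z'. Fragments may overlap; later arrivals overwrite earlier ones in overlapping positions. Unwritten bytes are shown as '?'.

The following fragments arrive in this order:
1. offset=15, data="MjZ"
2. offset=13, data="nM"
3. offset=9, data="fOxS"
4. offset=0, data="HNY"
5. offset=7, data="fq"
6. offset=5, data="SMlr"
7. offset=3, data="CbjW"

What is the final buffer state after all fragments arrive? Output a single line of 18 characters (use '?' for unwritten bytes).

Fragment 1: offset=15 data="MjZ" -> buffer=???????????????MjZ
Fragment 2: offset=13 data="nM" -> buffer=?????????????nMMjZ
Fragment 3: offset=9 data="fOxS" -> buffer=?????????fOxSnMMjZ
Fragment 4: offset=0 data="HNY" -> buffer=HNY??????fOxSnMMjZ
Fragment 5: offset=7 data="fq" -> buffer=HNY????fqfOxSnMMjZ
Fragment 6: offset=5 data="SMlr" -> buffer=HNY??SMlrfOxSnMMjZ
Fragment 7: offset=3 data="CbjW" -> buffer=HNYCbjWlrfOxSnMMjZ

Answer: HNYCbjWlrfOxSnMMjZ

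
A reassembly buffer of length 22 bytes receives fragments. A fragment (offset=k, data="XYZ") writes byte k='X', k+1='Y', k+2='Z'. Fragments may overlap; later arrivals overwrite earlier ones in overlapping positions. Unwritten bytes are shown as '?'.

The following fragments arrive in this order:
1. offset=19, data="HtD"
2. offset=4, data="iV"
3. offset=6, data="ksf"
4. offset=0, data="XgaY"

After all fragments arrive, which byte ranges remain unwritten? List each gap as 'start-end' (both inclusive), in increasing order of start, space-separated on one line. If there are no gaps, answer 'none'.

Fragment 1: offset=19 len=3
Fragment 2: offset=4 len=2
Fragment 3: offset=6 len=3
Fragment 4: offset=0 len=4
Gaps: 9-18

Answer: 9-18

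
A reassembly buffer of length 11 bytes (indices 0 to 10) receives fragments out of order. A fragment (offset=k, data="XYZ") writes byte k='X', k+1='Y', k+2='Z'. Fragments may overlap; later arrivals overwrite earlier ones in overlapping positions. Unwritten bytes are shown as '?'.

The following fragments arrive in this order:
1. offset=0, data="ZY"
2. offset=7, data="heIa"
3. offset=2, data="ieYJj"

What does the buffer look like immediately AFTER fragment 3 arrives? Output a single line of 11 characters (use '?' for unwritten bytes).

Fragment 1: offset=0 data="ZY" -> buffer=ZY?????????
Fragment 2: offset=7 data="heIa" -> buffer=ZY?????heIa
Fragment 3: offset=2 data="ieYJj" -> buffer=ZYieYJjheIa

Answer: ZYieYJjheIa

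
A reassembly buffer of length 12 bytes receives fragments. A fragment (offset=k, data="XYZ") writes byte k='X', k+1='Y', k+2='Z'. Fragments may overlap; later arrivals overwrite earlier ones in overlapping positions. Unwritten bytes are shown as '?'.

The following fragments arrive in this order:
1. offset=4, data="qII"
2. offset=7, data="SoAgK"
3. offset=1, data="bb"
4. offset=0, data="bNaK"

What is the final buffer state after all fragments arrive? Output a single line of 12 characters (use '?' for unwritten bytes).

Answer: bNaKqIISoAgK

Derivation:
Fragment 1: offset=4 data="qII" -> buffer=????qII?????
Fragment 2: offset=7 data="SoAgK" -> buffer=????qIISoAgK
Fragment 3: offset=1 data="bb" -> buffer=?bb?qIISoAgK
Fragment 4: offset=0 data="bNaK" -> buffer=bNaKqIISoAgK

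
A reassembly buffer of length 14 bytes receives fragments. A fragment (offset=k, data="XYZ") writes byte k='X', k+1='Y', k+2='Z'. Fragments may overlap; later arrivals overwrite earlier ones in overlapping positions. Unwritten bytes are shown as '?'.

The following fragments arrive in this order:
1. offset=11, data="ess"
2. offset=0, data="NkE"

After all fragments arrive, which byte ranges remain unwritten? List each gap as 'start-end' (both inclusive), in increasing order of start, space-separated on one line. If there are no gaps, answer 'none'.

Answer: 3-10

Derivation:
Fragment 1: offset=11 len=3
Fragment 2: offset=0 len=3
Gaps: 3-10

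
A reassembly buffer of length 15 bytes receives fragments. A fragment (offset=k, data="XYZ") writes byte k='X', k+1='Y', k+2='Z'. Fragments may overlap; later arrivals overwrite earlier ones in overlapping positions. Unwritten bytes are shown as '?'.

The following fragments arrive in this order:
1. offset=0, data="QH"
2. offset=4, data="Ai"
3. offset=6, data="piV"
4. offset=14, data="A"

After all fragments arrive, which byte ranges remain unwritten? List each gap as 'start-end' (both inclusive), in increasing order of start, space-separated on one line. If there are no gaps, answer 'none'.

Fragment 1: offset=0 len=2
Fragment 2: offset=4 len=2
Fragment 3: offset=6 len=3
Fragment 4: offset=14 len=1
Gaps: 2-3 9-13

Answer: 2-3 9-13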